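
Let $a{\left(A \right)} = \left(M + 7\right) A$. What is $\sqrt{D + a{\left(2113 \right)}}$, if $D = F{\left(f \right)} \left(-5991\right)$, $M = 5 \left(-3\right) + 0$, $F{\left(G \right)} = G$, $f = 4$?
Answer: $2 i \sqrt{10217} \approx 202.16 i$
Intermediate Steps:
$M = -15$ ($M = -15 + 0 = -15$)
$a{\left(A \right)} = - 8 A$ ($a{\left(A \right)} = \left(-15 + 7\right) A = - 8 A$)
$D = -23964$ ($D = 4 \left(-5991\right) = -23964$)
$\sqrt{D + a{\left(2113 \right)}} = \sqrt{-23964 - 16904} = \sqrt{-40868} = 2 i \sqrt{10217}$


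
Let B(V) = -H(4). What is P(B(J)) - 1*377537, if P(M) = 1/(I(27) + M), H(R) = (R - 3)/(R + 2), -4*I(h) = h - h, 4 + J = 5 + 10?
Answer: -377543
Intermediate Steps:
J = 11 (J = -4 + (5 + 10) = -4 + 15 = 11)
I(h) = 0 (I(h) = -(h - h)/4 = -1/4*0 = 0)
H(R) = (-3 + R)/(2 + R)
B(V) = -1/6 (B(V) = -(-3 + 4)/(2 + 4) = -1/6)
P(M) = 1/M (P(M) = 1/(0 + M) = 1/M)
P(B(J)) - 1*377537 = 1/(-1/6) - 1*377537 = -6 - 377537 = -377543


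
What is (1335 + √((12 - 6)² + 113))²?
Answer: (1335 + √149)² ≈ 1.8150e+6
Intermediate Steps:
(1335 + √((12 - 6)² + 113))² = (1335 + √(6² + 113))² = (1335 + √(36 + 113))² = (1335 + √149)²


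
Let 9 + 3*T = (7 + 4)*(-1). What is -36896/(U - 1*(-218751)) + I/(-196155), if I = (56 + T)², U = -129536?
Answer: -13418035856/31499942985 ≈ -0.42597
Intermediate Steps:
T = -20/3 (T = -3 + ((7 + 4)*(-1))/3 = -3 + (11*(-1))/3 = -3 + (⅓)*(-11) = -3 - 11/3 = -20/3 ≈ -6.6667)
I = 21904/9 (I = (56 - 20/3)² = (148/3)² = 21904/9 ≈ 2433.8)
-36896/(U - 1*(-218751)) + I/(-196155) = -36896/(-129536 - 1*(-218751)) + (21904/9)/(-196155) = -36896/(-129536 + 218751) + (21904/9)*(-1/196155) = -36896/89215 - 21904/1765395 = -13418035856/31499942985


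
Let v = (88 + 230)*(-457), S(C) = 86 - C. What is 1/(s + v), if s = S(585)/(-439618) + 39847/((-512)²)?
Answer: -57621610496/8373909342807545 ≈ -6.8811e-6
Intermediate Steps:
v = -145326 (v = 318*(-457) = -145326)
s = 8824134151/57621610496 (s = (86 - 1*585)/(-439618) + 39847/((-512)²) = (86 - 585)*(-1/439618) + 39847/262144 = -499*(-1/439618) + 39847*(1/262144) = 499/439618 + 39847/262144 = 8824134151/57621610496 ≈ 0.15314)
1/(s + v) = 1/(8824134151/57621610496 - 145326) = 1/(-8373909342807545/57621610496) = -57621610496/8373909342807545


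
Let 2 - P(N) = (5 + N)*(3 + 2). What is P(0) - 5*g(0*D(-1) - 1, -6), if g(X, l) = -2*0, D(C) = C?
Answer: -23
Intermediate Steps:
P(N) = -23 - 5*N (P(N) = 2 - (5 + N)*(3 + 2) = 2 - (5 + N)*5 = 2 - (25 + 5*N) = 2 + (-25 - 5*N) = -23 - 5*N)
g(X, l) = 0
P(0) - 5*g(0*D(-1) - 1, -6) = (-23 - 5*0) - 5*0 = (-23 + 0) + 0 = -23 + 0 = -23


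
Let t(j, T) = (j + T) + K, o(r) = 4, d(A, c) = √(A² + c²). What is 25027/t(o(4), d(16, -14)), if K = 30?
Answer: 425459/352 - 25027*√113/352 ≈ 452.89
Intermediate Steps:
t(j, T) = 30 + T + j (t(j, T) = (j + T) + 30 = (T + j) + 30 = 30 + T + j)
25027/t(o(4), d(16, -14)) = 25027/(30 + √(16² + (-14)²) + 4) = 25027/(30 + √(256 + 196) + 4) = 25027/(30 + √452 + 4) = 25027/(30 + 2*√113 + 4) = 25027/(34 + 2*√113)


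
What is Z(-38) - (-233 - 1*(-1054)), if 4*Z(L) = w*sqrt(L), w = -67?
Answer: -821 - 67*I*sqrt(38)/4 ≈ -821.0 - 103.25*I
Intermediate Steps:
Z(L) = -67*sqrt(L)/4 (Z(L) = (-67*sqrt(L))/4 = -67*sqrt(L)/4)
Z(-38) - (-233 - 1*(-1054)) = -67*I*sqrt(38)/4 - (-233 - 1*(-1054)) = -67*I*sqrt(38)/4 - (-233 + 1054) = -67*I*sqrt(38)/4 - 1*821 = -67*I*sqrt(38)/4 - 821 = -821 - 67*I*sqrt(38)/4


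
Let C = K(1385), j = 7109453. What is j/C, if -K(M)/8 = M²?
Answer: -7109453/15345800 ≈ -0.46328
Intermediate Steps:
K(M) = -8*M²
C = -15345800 (C = -8*1385² = -8*1918225 = -15345800)
j/C = 7109453/(-15345800) = 7109453*(-1/15345800) = -7109453/15345800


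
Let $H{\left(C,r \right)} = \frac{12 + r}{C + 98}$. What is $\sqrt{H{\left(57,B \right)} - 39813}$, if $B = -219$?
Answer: $\frac{i \sqrt{956539410}}{155} \approx 199.54 i$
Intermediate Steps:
$H{\left(C,r \right)} = \frac{12 + r}{98 + C}$
$\sqrt{H{\left(57,B \right)} - 39813} = \sqrt{\frac{12 - 219}{98 + 57} - 39813} = \sqrt{\frac{1}{155} \left(-207\right) - 39813} = \sqrt{- \frac{207}{155} - 39813} = \sqrt{- \frac{6171222}{155}} = \frac{i \sqrt{956539410}}{155}$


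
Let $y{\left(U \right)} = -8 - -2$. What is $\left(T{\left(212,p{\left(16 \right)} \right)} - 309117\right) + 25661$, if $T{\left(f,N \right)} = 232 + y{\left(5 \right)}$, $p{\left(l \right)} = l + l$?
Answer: $-283230$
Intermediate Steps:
$p{\left(l \right)} = 2 l$
$y{\left(U \right)} = -6$ ($y{\left(U \right)} = -8 + 2 = -6$)
$T{\left(f,N \right)} = 226$ ($T{\left(f,N \right)} = 232 - 6 = 226$)
$\left(T{\left(212,p{\left(16 \right)} \right)} - 309117\right) + 25661 = \left(226 - 309117\right) + 25661 = -308891 + 25661 = -283230$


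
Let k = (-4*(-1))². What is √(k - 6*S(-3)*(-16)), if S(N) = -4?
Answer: 4*I*√23 ≈ 19.183*I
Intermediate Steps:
k = 16 (k = 4² = 16)
√(k - 6*S(-3)*(-16)) = √(16 - 6*(-4)*(-16)) = √(16 + 24*(-16)) = √(16 - 384) = √(-368) = 4*I*√23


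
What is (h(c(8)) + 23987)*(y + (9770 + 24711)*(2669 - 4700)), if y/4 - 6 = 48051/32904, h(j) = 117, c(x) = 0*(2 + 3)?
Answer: -771427132267708/457 ≈ -1.6880e+12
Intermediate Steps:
c(x) = 0 (c(x) = 0*5 = 0)
y = 27275/914 (y = 24 + 4*(48051/32904) = 24 + 4*(48051*(1/32904)) = 24 + 4*(5339/3656) = 24 + 5339/914 = 27275/914 ≈ 29.841)
(h(c(8)) + 23987)*(y + (9770 + 24711)*(2669 - 4700)) = (117 + 23987)*(27275/914 + (9770 + 24711)*(2669 - 4700)) = 24104*(27275/914 + 34481*(-2031)) = 24104*(27275/914 - 70030911) = 24104*(-64008225379/914) = -771427132267708/457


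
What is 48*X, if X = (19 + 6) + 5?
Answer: 1440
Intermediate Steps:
X = 30 (X = 25 + 5 = 30)
48*X = 48*30 = 1440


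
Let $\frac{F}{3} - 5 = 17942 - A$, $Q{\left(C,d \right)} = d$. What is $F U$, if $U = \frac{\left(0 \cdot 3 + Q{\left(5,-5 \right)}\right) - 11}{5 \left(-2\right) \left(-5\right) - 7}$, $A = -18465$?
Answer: $- \frac{1747776}{43} \approx -40646.0$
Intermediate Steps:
$F = 109236$ ($F = 15 + 3 \left(17942 - -18465\right) = 15 + 3 \left(17942 + 18465\right) = 15 + 3 \cdot 36407 = 15 + 109221 = 109236$)
$U = - \frac{16}{43}$ ($U = \frac{\left(0 \cdot 3 - 5\right) - 11}{5 \left(-2\right) \left(-5\right) - 7} = \frac{\left(0 - 5\right) - 11}{\left(-10\right) \left(-5\right) - 7} = \frac{-5 - 11}{50 - 7} = - \frac{16}{43} \approx -0.37209$)
$F U = 109236 \left(- \frac{16}{43}\right) = - \frac{1747776}{43}$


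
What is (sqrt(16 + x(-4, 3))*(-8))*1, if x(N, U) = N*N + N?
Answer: -16*sqrt(7) ≈ -42.332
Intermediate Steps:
x(N, U) = N + N**2 (x(N, U) = N**2 + N = N + N**2)
(sqrt(16 + x(-4, 3))*(-8))*1 = (sqrt(16 - 4*(1 - 4))*(-8))*1 = (sqrt(16 - 4*(-3))*(-8))*1 = (sqrt(16 + 12)*(-8))*1 = (sqrt(28)*(-8))*1 = ((2*sqrt(7))*(-8))*1 = -16*sqrt(7)*1 = -16*sqrt(7)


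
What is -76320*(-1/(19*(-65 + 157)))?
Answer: 19080/437 ≈ 43.661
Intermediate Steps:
-76320*(-1/(19*(-65 + 157))) = -76320/(92*(-19)) = -76320/(-1748) = -76320*(-1/1748) = 19080/437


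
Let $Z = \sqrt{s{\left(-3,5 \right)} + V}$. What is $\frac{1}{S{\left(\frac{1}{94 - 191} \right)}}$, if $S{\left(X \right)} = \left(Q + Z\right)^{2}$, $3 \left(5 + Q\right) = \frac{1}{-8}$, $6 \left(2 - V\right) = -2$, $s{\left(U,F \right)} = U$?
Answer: $\frac{576}{\left(121 - 8 i \sqrt{6}\right)^{2}} \approx 0.036377 + 0.0121 i$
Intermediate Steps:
$V = \frac{7}{3}$ ($V = 2 - - \frac{1}{3} = 2 + \frac{1}{3} = \frac{7}{3} \approx 2.3333$)
$Q = - \frac{121}{24}$ ($Q = -5 + \frac{1}{3 \left(-8\right)} = -5 + \frac{1}{3} \left(- \frac{1}{8}\right) = -5 - \frac{1}{24} = - \frac{121}{24} \approx -5.0417$)
$Z = \frac{i \sqrt{6}}{3}$ ($Z = \sqrt{-3 + \frac{7}{3}} = \sqrt{- \frac{2}{3}} = \frac{i \sqrt{6}}{3} \approx 0.8165 i$)
$S{\left(X \right)} = \left(- \frac{121}{24} + \frac{i \sqrt{6}}{3}\right)^{2}$
$\frac{1}{S{\left(\frac{1}{94 - 191} \right)}} = \frac{1}{\frac{14257}{576} - \frac{121 i \sqrt{6}}{36}}$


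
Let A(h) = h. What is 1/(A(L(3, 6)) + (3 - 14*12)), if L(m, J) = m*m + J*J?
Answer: -1/120 ≈ -0.0083333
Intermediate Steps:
L(m, J) = J**2 + m**2 (L(m, J) = m**2 + J**2 = J**2 + m**2)
1/(A(L(3, 6)) + (3 - 14*12)) = 1/((6**2 + 3**2) + (3 - 14*12)) = 1/((36 + 9) + (3 - 168)) = 1/(45 - 165) = 1/(-120) = -1/120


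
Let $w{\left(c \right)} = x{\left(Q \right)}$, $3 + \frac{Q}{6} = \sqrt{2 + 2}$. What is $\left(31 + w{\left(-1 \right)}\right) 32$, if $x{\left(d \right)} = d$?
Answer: $800$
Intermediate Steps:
$Q = -6$ ($Q = -18 + 6 \sqrt{2 + 2} = -18 + 6 \sqrt{4} = -18 + 6 \cdot 2 = -18 + 12 = -6$)
$w{\left(c \right)} = -6$
$\left(31 + w{\left(-1 \right)}\right) 32 = \left(31 - 6\right) 32 = 25 \cdot 32 = 800$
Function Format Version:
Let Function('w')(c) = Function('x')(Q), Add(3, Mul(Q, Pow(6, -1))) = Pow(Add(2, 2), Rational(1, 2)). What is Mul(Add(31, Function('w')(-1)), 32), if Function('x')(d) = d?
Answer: 800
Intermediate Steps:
Q = -6 (Q = Add(-18, Mul(6, Pow(Add(2, 2), Rational(1, 2)))) = Add(-18, Mul(6, Pow(4, Rational(1, 2)))) = Add(-18, Mul(6, 2)) = Add(-18, 12) = -6)
Function('w')(c) = -6
Mul(Add(31, Function('w')(-1)), 32) = Mul(Add(31, -6), 32) = Mul(25, 32) = 800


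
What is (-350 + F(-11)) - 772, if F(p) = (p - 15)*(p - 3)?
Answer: -758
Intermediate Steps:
F(p) = (-15 + p)*(-3 + p)
(-350 + F(-11)) - 772 = (-350 + (45 + (-11)² - 18*(-11))) - 772 = (-350 + (45 + 121 + 198)) - 772 = (-350 + 364) - 772 = 14 - 772 = -758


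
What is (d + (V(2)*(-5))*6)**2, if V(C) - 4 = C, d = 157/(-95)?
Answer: 297804049/9025 ≈ 32998.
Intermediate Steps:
d = -157/95 (d = 157*(-1/95) = -157/95 ≈ -1.6526)
V(C) = 4 + C
(d + (V(2)*(-5))*6)**2 = (-157/95 + ((4 + 2)*(-5))*6)**2 = (-157/95 + (6*(-5))*6)**2 = (-157/95 - 30*6)**2 = (-157/95 - 180)**2 = (-17257/95)**2 = 297804049/9025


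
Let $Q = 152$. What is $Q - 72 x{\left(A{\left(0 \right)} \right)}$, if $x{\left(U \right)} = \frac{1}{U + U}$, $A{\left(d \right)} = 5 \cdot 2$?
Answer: $\frac{742}{5} \approx 148.4$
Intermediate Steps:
$A{\left(d \right)} = 10$
$x{\left(U \right)} = \frac{1}{2 U}$
$Q - 72 x{\left(A{\left(0 \right)} \right)} = 152 - 72 \frac{1}{2 \cdot 10} = 152 - 72 \cdot \frac{1}{2} \cdot \frac{1}{10} = 152 - \frac{18}{5} = \frac{742}{5}$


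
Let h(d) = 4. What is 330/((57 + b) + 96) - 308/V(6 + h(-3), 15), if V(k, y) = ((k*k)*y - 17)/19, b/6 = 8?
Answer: -228954/99361 ≈ -2.3043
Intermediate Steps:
b = 48 (b = 6*8 = 48)
V(k, y) = -17/19 + y*k²/19 (V(k, y) = (k²*y - 17)*(1/19) = (y*k² - 17)*(1/19) = (-17 + y*k²)*(1/19) = -17/19 + y*k²/19)
330/((57 + b) + 96) - 308/V(6 + h(-3), 15) = 330/((57 + 48) + 96) - 308/(-17/19 + (1/19)*15*(6 + 4)²) = 330/(105 + 96) - 308/(-17/19 + (1/19)*15*10²) = 330/201 - 308/(-17/19 + (1/19)*15*100) = 330*(1/201) - 308/(-17/19 + 1500/19) = 110/67 - 308/1483/19 = 110/67 - 308*19/1483 = 110/67 - 5852/1483 = -228954/99361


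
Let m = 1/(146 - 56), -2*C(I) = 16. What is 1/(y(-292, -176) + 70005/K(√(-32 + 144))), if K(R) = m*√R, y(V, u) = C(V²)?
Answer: 3584/98484139551602899437861953 + 201614400*7^(¾)/98484139551602899437861953 + 79391340405000*√7/98484139551602899437861953 + 31262573165917640625*7^(¼)/98484139551602899437861953 ≈ 5.1634e-7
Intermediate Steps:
C(I) = -8 (C(I) = -½*16 = -8)
y(V, u) = -8
m = 1/90 ≈ 0.011111
K(R) = √R/90
1/(y(-292, -176) + 70005/K(√(-32 + 144))) = 1/(-8 + 70005/((√(√(-32 + 144))/90))) = 1/(-8 + 70005/((√(√112)/90))) = 1/(-8 + 70005/((√(4*√7)/90))) = 1/(-8 + 70005/(((2*7^(¼))/90))) = 1/(-8 + 70005/((7^(¼)/45))) = 1/(-8 + 70005*(45*7^(¾)/7)) = 1/(-8 + 3150225*7^(¾)/7)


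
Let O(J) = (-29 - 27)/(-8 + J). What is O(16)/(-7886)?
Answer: 7/7886 ≈ 0.00088765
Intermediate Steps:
O(J) = -56/(-8 + J)
O(16)/(-7886) = -56/(-8 + 16)/(-7886) = -56/8*(-1/7886) = -56*⅛*(-1/7886) = -7*(-1/7886) = 7/7886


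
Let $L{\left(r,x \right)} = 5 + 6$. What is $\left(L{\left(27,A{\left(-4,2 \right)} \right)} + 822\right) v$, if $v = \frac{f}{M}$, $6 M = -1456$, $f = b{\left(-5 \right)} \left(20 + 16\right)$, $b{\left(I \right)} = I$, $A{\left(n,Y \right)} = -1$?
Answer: $\frac{16065}{26} \approx 617.88$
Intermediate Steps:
$L{\left(r,x \right)} = 11$
$f = -180$ ($f = - 5 \left(20 + 16\right) = \left(-5\right) 36 = -180$)
$M = - \frac{728}{3}$ ($M = \frac{1}{6} \left(-1456\right) = - \frac{728}{3} \approx -242.67$)
$v = \frac{135}{182}$ ($v = - \frac{180}{- \frac{728}{3}} = \left(-180\right) \left(- \frac{3}{728}\right) = \frac{135}{182} \approx 0.74176$)
$\left(L{\left(27,A{\left(-4,2 \right)} \right)} + 822\right) v = \left(11 + 822\right) \frac{135}{182} = 833 \cdot \frac{135}{182} = \frac{16065}{26}$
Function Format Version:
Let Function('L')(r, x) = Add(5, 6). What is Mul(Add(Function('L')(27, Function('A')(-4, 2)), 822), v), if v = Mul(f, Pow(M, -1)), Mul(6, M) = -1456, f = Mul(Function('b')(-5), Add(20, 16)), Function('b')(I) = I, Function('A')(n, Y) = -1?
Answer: Rational(16065, 26) ≈ 617.88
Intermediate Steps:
Function('L')(r, x) = 11
f = -180 (f = Mul(-5, Add(20, 16)) = Mul(-5, 36) = -180)
M = Rational(-728, 3) (M = Mul(Rational(1, 6), -1456) = Rational(-728, 3) ≈ -242.67)
v = Rational(135, 182) (v = Mul(-180, Pow(Rational(-728, 3), -1)) = Mul(-180, Rational(-3, 728)) = Rational(135, 182) ≈ 0.74176)
Mul(Add(Function('L')(27, Function('A')(-4, 2)), 822), v) = Mul(Add(11, 822), Rational(135, 182)) = Mul(833, Rational(135, 182)) = Rational(16065, 26)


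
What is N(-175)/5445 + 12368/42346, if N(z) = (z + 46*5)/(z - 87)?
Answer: 160379419/549185274 ≈ 0.29203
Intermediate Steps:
N(z) = (230 + z)/(-87 + z) (N(z) = (z + 230)/(-87 + z) = (230 + z)/(-87 + z))
N(-175)/5445 + 12368/42346 = ((230 - 175)/(-87 - 175))/5445 + 12368/42346 = (55/(-262))*(1/5445) + 12368*(1/42346) = -1/262*55*(1/5445) + 6184/21173 = -55/262*1/5445 + 6184/21173 = -1/25938 + 6184/21173 = 160379419/549185274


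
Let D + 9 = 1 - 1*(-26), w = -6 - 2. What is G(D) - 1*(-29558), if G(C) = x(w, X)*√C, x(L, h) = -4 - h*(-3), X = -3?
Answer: 29558 - 39*√2 ≈ 29503.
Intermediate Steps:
w = -8
D = 18 (D = -9 + (1 - 1*(-26)) = -9 + (1 + 26) = -9 + 27 = 18)
x(L, h) = -4 + 3*h (x(L, h) = -4 - (-3)*h = -4 + 3*h)
G(C) = -13*√C (G(C) = (-4 + 3*(-3))*√C = (-4 - 9)*√C = -13*√C)
G(D) - 1*(-29558) = -39*√2 - 1*(-29558) = -39*√2 + 29558 = 29558 - 39*√2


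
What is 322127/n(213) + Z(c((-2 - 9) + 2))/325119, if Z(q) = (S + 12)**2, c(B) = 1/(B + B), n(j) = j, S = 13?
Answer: 491688926/325119 ≈ 1512.3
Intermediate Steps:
c(B) = 1/(2*B)
Z(q) = 625 (Z(q) = (13 + 12)**2 = 25**2 = 625)
322127/n(213) + Z(c((-2 - 9) + 2))/325119 = 322127/213 + 625/325119 = 322127*(1/213) + 625*(1/325119) = 4537/3 + 625/325119 = 491688926/325119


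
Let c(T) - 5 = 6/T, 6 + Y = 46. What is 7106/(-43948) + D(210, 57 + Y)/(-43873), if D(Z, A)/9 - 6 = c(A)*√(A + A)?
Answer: -157067365/964065302 - 4419*√194/4255681 ≈ -0.17738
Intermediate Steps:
Y = 40 (Y = -6 + 46 = 40)
c(T) = 5 + 6/T
D(Z, A) = 54 + 9*√2*√A*(5 + 6/A) (D(Z, A) = 54 + 9*((5 + 6/A)*√(A + A)) = 54 + 9*((5 + 6/A)*√(2*A)) = 54 + 9*((5 + 6/A)*(√2*√A)) = 54 + 9*(√2*√A*(5 + 6/A)) = 54 + 9*√2*√A*(5 + 6/A))
7106/(-43948) + D(210, 57 + Y)/(-43873) = 7106/(-43948) + (9*(6*√(57 + 40) + √2*(6 + 5*(57 + 40)))/√(57 + 40))/(-43873) = 7106*(-1/43948) + (9*(6*√97 + √2*(6 + 5*97))/√97)*(-1/43873) = -3553/21974 + (9*(√97/97)*(6*√97 + √2*(6 + 485)))*(-1/43873) = -3553/21974 + (9*(√97/97)*(6*√97 + √2*491))*(-1/43873) = -3553/21974 + (9*(√97/97)*(6*√97 + 491*√2))*(-1/43873) = -3553/21974 + (9*√97*(6*√97 + 491*√2)/97)*(-1/43873) = -3553/21974 - 9*√97*(6*√97 + 491*√2)/4255681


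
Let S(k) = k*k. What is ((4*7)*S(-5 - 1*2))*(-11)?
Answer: -15092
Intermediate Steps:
S(k) = k²
((4*7)*S(-5 - 1*2))*(-11) = ((4*7)*(-5 - 1*2)²)*(-11) = (28*(-5 - 2)²)*(-11) = (28*(-7)²)*(-11) = (28*49)*(-11) = 1372*(-11) = -15092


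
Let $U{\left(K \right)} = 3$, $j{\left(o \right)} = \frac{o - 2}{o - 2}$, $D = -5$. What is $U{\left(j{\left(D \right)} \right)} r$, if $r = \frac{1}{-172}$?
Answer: $- \frac{3}{172} \approx -0.017442$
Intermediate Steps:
$r = - \frac{1}{172} \approx -0.005814$
$j{\left(o \right)} = 1$ ($j{\left(o \right)} = \frac{-2 + o}{-2 + o} = 1$)
$U{\left(j{\left(D \right)} \right)} r = 3 \left(- \frac{1}{172}\right) = - \frac{3}{172}$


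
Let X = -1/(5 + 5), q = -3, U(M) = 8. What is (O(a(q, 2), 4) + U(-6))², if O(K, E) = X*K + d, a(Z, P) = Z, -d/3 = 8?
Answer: 24649/100 ≈ 246.49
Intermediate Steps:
d = -24 (d = -3*8 = -24)
X = -⅒ (X = -1/10 = -1*⅒ = -⅒ ≈ -0.10000)
O(K, E) = -24 - K/10 (O(K, E) = -K/10 - 24 = -24 - K/10)
(O(a(q, 2), 4) + U(-6))² = ((-24 - ⅒*(-3)) + 8)² = ((-24 + 3/10) + 8)² = (-237/10 + 8)² = (-157/10)² = 24649/100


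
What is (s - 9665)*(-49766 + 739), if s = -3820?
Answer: 661129095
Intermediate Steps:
(s - 9665)*(-49766 + 739) = (-3820 - 9665)*(-49766 + 739) = -13485*(-49027) = 661129095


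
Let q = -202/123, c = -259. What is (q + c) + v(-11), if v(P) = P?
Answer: -33412/123 ≈ -271.64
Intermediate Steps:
q = -202/123 (q = -202*1/123 = -202/123 ≈ -1.6423)
(q + c) + v(-11) = (-202/123 - 259) - 11 = -32059/123 - 11 = -33412/123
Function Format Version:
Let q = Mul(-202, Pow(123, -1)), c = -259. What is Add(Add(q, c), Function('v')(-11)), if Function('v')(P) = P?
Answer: Rational(-33412, 123) ≈ -271.64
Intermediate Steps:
q = Rational(-202, 123) (q = Mul(-202, Rational(1, 123)) = Rational(-202, 123) ≈ -1.6423)
Add(Add(q, c), Function('v')(-11)) = Add(Add(Rational(-202, 123), -259), -11) = Add(Rational(-32059, 123), -11) = Rational(-33412, 123)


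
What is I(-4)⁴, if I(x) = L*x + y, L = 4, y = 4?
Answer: 20736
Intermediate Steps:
I(x) = 4 + 4*x (I(x) = 4*x + 4 = 4 + 4*x)
I(-4)⁴ = (4 + 4*(-4))⁴ = (4 - 16)⁴ = (-12)⁴ = 20736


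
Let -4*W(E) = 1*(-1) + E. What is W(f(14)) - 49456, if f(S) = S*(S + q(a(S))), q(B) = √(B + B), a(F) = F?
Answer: -198019/4 - 7*√7 ≈ -49523.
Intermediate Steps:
q(B) = √2*√B (q(B) = √(2*B) = √2*√B)
f(S) = S*(S + √2*√S)
W(E) = ¼ - E/4 (W(E) = -(1*(-1) + E)/4 = -(-1 + E)/4 = ¼ - E/4)
W(f(14)) - 49456 = (¼ - 7*(14 + √2*√14)/2) - 49456 = (¼ - 7*(14 + 2*√7)/2) - 49456 = (¼ - (196 + 28*√7)/4) - 49456 = (¼ + (-49 - 7*√7)) - 49456 = (-195/4 - 7*√7) - 49456 = -198019/4 - 7*√7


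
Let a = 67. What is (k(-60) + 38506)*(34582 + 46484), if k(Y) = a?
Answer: 3126958818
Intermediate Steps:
k(Y) = 67
(k(-60) + 38506)*(34582 + 46484) = (67 + 38506)*(34582 + 46484) = 38573*81066 = 3126958818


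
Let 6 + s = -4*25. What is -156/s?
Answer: 78/53 ≈ 1.4717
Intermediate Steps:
s = -106 (s = -6 - 4*25 = -6 - 100 = -106)
-156/s = -156/(-106) = -156*(-1/106) = 78/53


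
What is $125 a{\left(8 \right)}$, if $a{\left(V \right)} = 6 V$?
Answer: $6000$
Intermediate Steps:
$125 a{\left(8 \right)} = 125 \cdot 6 \cdot 8 = 125 \cdot 48 = 6000$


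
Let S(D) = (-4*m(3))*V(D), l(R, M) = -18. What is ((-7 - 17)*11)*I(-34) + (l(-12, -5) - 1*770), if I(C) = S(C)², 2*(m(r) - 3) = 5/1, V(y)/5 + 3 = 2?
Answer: -3195188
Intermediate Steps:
V(y) = -5 (V(y) = -15 + 5*2 = -15 + 10 = -5)
m(r) = 11/2 (m(r) = 3 + (5/1)/2 = 3 + (5*1)/2 = 3 + (½)*5 = 3 + 5/2 = 11/2)
S(D) = 110 (S(D) = -4*11/2*(-5) = -22*(-5) = 110)
I(C) = 12100 (I(C) = 110² = 12100)
((-7 - 17)*11)*I(-34) + (l(-12, -5) - 1*770) = ((-7 - 17)*11)*12100 + (-18 - 1*770) = -24*11*12100 + (-18 - 770) = -264*12100 - 788 = -3194400 - 788 = -3195188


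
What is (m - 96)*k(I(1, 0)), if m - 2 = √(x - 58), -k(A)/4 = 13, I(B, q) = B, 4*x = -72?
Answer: 4888 - 104*I*√19 ≈ 4888.0 - 453.33*I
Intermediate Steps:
x = -18 (x = (¼)*(-72) = -18)
k(A) = -52 (k(A) = -4*13 = -52)
m = 2 + 2*I*√19 (m = 2 + √(-18 - 58) = 2 + √(-76) = 2 + 2*I*√19 ≈ 2.0 + 8.7178*I)
(m - 96)*k(I(1, 0)) = ((2 + 2*I*√19) - 96)*(-52) = (-94 + 2*I*√19)*(-52) = 4888 - 104*I*√19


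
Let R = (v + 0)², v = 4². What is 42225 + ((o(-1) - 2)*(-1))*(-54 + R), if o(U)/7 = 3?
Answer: 38387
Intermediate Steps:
v = 16
o(U) = 21 (o(U) = 7*3 = 21)
R = 256 (R = (16 + 0)² = 16² = 256)
42225 + ((o(-1) - 2)*(-1))*(-54 + R) = 42225 + ((21 - 2)*(-1))*(-54 + 256) = 42225 + (19*(-1))*202 = 42225 - 19*202 = 42225 - 3838 = 38387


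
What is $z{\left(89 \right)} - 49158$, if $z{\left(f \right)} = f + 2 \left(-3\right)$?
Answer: $-49075$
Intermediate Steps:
$z{\left(f \right)} = -6 + f$ ($z{\left(f \right)} = f - 6 = -6 + f$)
$z{\left(89 \right)} - 49158 = \left(-6 + 89\right) - 49158 = 83 - 49158 = -49075$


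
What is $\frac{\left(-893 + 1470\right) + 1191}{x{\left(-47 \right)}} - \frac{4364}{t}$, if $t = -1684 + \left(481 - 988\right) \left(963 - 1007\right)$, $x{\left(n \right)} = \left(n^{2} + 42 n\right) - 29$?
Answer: $\frac{4445531}{531068} \approx 8.3709$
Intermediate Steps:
$x{\left(n \right)} = -29 + n^{2} + 42 n$
$t = 20624$ ($t = -1684 - -22308 = -1684 + 22308 = 20624$)
$\frac{\left(-893 + 1470\right) + 1191}{x{\left(-47 \right)}} - \frac{4364}{t} = \frac{\left(-893 + 1470\right) + 1191}{-29 + \left(-47\right)^{2} + 42 \left(-47\right)} - \frac{4364}{20624} = \frac{577 + 1191}{-29 + 2209 - 1974} - \frac{1091}{5156} = \frac{1768}{206} - \frac{1091}{5156} = 1768 \cdot \frac{1}{206} - \frac{1091}{5156} = \frac{884}{103} - \frac{1091}{5156} = \frac{4445531}{531068}$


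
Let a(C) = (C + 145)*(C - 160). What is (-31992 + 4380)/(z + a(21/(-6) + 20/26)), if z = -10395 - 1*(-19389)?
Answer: 6221904/3190175 ≈ 1.9503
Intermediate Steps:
z = 8994 (z = -10395 + 19389 = 8994)
a(C) = (-160 + C)*(145 + C) (a(C) = (145 + C)*(-160 + C) = (-160 + C)*(145 + C))
(-31992 + 4380)/(z + a(21/(-6) + 20/26)) = (-31992 + 4380)/(8994 + (-23200 + (21/(-6) + 20/26)**2 - 15*(21/(-6) + 20/26))) = -27612/(8994 + (-23200 + (21*(-1/6) + 20*(1/26))**2 - 15*(21*(-1/6) + 20*(1/26)))) = -27612/(8994 + (-23200 + (-7/2 + 10/13)**2 - 15*(-7/2 + 10/13))) = -27612/(8994 + (-23200 + (-71/26)**2 - 15*(-71/26))) = -27612/(8994 + (-23200 + 5041/676 + 1065/26)) = -27612/(8994 - 15650469/676) = -27612/(-9570525/676) = -27612*(-676/9570525) = 6221904/3190175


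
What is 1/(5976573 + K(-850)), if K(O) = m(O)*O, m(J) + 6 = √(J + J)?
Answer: 5981673/35781640128929 + 8500*I*√17/35781640128929 ≈ 1.6717e-7 + 9.7945e-10*I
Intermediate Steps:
m(J) = -6 + √2*√J (m(J) = -6 + √(J + J) = -6 + √(2*J) = -6 + √2*√J)
K(O) = O*(-6 + √2*√O) (K(O) = (-6 + √2*√O)*O = O*(-6 + √2*√O))
1/(5976573 + K(-850)) = 1/(5976573 - 850*(-6 + √2*√(-850))) = 1/(5976573 - 850*(-6 + √2*(5*I*√34))) = 1/(5976573 - 850*(-6 + 10*I*√17)) = 1/(5976573 + (5100 - 8500*I*√17)) = 1/(5981673 - 8500*I*√17)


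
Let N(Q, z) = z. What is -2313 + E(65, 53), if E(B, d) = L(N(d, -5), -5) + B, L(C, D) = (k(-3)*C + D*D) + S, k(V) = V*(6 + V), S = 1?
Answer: -2177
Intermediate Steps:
L(C, D) = 1 + D**2 - 9*C (L(C, D) = ((-3*(6 - 3))*C + D*D) + 1 = ((-3*3)*C + D**2) + 1 = (-9*C + D**2) + 1 = (D**2 - 9*C) + 1 = 1 + D**2 - 9*C)
E(B, d) = 71 + B (E(B, d) = (1 + (-5)**2 - 9*(-5)) + B = (1 + 25 + 45) + B = 71 + B)
-2313 + E(65, 53) = -2313 + (71 + 65) = -2313 + 136 = -2177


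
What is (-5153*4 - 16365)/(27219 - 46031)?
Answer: 36977/18812 ≈ 1.9656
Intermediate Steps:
(-5153*4 - 16365)/(27219 - 46031) = (-20612 - 16365)/(-18812) = -36977*(-1/18812) = 36977/18812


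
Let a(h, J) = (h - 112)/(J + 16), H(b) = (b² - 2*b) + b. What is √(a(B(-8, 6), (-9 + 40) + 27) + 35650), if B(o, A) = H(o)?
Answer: √48804110/37 ≈ 188.81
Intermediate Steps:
H(b) = b² - b
B(o, A) = o*(-1 + o)
a(h, J) = (-112 + h)/(16 + J)
√(a(B(-8, 6), (-9 + 40) + 27) + 35650) = √((-112 - 8*(-1 - 8))/(16 + ((-9 + 40) + 27)) + 35650) = √((-112 - 8*(-9))/(16 + (31 + 27)) + 35650) = √((-112 + 72)/(16 + 58) + 35650) = √(-40/74 + 35650) = √((1/74)*(-40) + 35650) = √(-20/37 + 35650) = √(1319030/37) = √48804110/37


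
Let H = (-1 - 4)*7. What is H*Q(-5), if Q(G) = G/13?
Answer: 175/13 ≈ 13.462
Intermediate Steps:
Q(G) = G/13 (Q(G) = G*(1/13) = G/13)
H = -35 (H = -5*7 = -35)
H*Q(-5) = -35*(-5)/13 = -35*(-5/13) = 175/13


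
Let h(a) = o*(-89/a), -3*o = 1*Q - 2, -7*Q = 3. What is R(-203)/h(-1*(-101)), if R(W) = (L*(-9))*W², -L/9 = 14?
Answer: -99116463726/1513 ≈ -6.5510e+7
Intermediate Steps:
Q = -3/7 (Q = -⅐*3 = -3/7 ≈ -0.42857)
L = -126 (L = -9*14 = -126)
o = 17/21 (o = -(1*(-3/7) - 2)/3 = -(-3/7 - 2)/3 = -⅓*(-17/7) = 17/21 ≈ 0.80952)
R(W) = 1134*W² (R(W) = (-126*(-9))*W² = 1134*W²)
h(a) = -1513/(21*a) (h(a) = 17*(-89/a)/21 = -1513/(21*a))
R(-203)/h(-1*(-101)) = (1134*(-203)²)/((-1513/(21*((-1*(-101)))))) = (1134*41209)/((-1513/21/101)) = 46731006/((-1513/21*1/101)) = 46731006/(-1513/2121) = 46731006*(-2121/1513) = -99116463726/1513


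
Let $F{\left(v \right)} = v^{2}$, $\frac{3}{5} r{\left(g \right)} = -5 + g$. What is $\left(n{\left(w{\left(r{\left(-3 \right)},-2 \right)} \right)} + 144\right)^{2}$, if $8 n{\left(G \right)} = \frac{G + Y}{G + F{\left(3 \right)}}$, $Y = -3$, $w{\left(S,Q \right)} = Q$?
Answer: $\frac{64947481}{3136} \approx 20710.0$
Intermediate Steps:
$r{\left(g \right)} = - \frac{25}{3} + \frac{5 g}{3}$ ($r{\left(g \right)} = \frac{5 \left(-5 + g\right)}{3} = - \frac{25}{3} + \frac{5 g}{3}$)
$n{\left(G \right)} = \frac{-3 + G}{8 \left(9 + G\right)}$ ($n{\left(G \right)} = \frac{\left(G - 3\right) \frac{1}{G + 3^{2}}}{8} = \frac{\left(-3 + G\right) \frac{1}{G + 9}}{8} = \frac{\left(-3 + G\right) \frac{1}{9 + G}}{8} = \frac{\frac{1}{9 + G} \left(-3 + G\right)}{8} = \frac{-3 + G}{8 \left(9 + G\right)}$)
$\left(n{\left(w{\left(r{\left(-3 \right)},-2 \right)} \right)} + 144\right)^{2} = \left(\frac{-3 - 2}{8 \left(9 - 2\right)} + 144\right)^{2} = \left(\frac{1}{8} \cdot \frac{1}{7} \left(-5\right) + 144\right)^{2} = \left(- \frac{5}{56} + 144\right)^{2} = \left(\frac{8059}{56}\right)^{2} = \frac{64947481}{3136}$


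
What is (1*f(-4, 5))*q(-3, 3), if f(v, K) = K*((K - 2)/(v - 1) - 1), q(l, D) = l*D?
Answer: 72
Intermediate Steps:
q(l, D) = D*l
f(v, K) = K*(-1 + (-2 + K)/(-1 + v)) (f(v, K) = K*((-2 + K)/(-1 + v) - 1) = K*(-1 + (-2 + K)/(-1 + v)))
(1*f(-4, 5))*q(-3, 3) = (1*(5*(-1 + 5 - 1*(-4))/(-1 - 4)))*(3*(-3)) = (1*(5*(-1 + 5 + 4)/(-5)))*(-9) = (1*(5*(-⅕)*8))*(-9) = (1*(-8))*(-9) = -8*(-9) = 72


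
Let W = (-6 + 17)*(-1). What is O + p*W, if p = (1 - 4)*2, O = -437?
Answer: -371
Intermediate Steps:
W = -11 (W = 11*(-1) = -11)
p = -6 (p = -3*2 = -6)
O + p*W = -437 - 6*(-11) = -437 + 66 = -371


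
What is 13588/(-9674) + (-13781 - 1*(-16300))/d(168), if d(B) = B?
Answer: 1577573/116088 ≈ 13.589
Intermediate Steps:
13588/(-9674) + (-13781 - 1*(-16300))/d(168) = 13588/(-9674) + (-13781 - 1*(-16300))/168 = 13588*(-1/9674) + (-13781 + 16300)*(1/168) = -6794/4837 + 2519*(1/168) = -6794/4837 + 2519/168 = 1577573/116088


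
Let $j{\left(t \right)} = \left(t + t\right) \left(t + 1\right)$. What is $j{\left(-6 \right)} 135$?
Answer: $8100$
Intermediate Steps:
$j{\left(t \right)} = 2 t \left(1 + t\right)$
$j{\left(-6 \right)} 135 = 2 \left(-6\right) \left(1 - 6\right) 135 = 2 \left(-6\right) \left(-5\right) 135 = 60 \cdot 135 = 8100$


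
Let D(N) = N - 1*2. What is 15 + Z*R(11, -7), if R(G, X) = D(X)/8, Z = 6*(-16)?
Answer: 123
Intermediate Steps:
D(N) = -2 + N (D(N) = N - 2 = -2 + N)
Z = -96
R(G, X) = -¼ + X/8 (R(G, X) = (-2 + X)/8 = (-2 + X)*(⅛) = -¼ + X/8)
15 + Z*R(11, -7) = 15 - 96*(-¼ + (⅛)*(-7)) = 15 - 96*(-¼ - 7/8) = 15 - 96*(-9/8) = 15 + 108 = 123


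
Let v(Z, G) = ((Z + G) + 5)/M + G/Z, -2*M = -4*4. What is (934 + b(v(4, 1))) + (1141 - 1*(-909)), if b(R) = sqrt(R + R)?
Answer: 2984 + sqrt(3) ≈ 2985.7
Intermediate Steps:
M = 8 (M = -(-2)*4 = -1/2*(-16) = 8)
v(Z, G) = 5/8 + G/8 + Z/8 + G/Z (v(Z, G) = ((Z + G) + 5)/8 + G/Z = ((G + Z) + 5)*(1/8) + G/Z = (5 + G + Z)*(1/8) + G/Z = (5/8 + G/8 + Z/8) + G/Z = 5/8 + G/8 + Z/8 + G/Z)
b(R) = sqrt(2)*sqrt(R) (b(R) = sqrt(2*R) = sqrt(2)*sqrt(R))
(934 + b(v(4, 1))) + (1141 - 1*(-909)) = (934 + sqrt(2)*sqrt((1 + (1/8)*4*(5 + 1 + 4))/4)) + (1141 - 1*(-909)) = (934 + sqrt(2)*sqrt((1 + (1/8)*4*10)/4)) + (1141 + 909) = (934 + sqrt(2)*sqrt((1 + 5)/4)) + 2050 = (934 + sqrt(2)*sqrt((1/4)*6)) + 2050 = (934 + sqrt(2)*sqrt(3/2)) + 2050 = (934 + sqrt(2)*(sqrt(6)/2)) + 2050 = (934 + sqrt(3)) + 2050 = 2984 + sqrt(3)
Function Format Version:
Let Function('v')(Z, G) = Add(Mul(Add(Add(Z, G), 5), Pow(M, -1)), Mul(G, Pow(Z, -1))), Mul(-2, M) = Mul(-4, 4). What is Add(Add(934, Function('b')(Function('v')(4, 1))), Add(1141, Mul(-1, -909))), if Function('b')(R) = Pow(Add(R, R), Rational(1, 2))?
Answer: Add(2984, Pow(3, Rational(1, 2))) ≈ 2985.7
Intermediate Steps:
M = 8 (M = Mul(Rational(-1, 2), Mul(-4, 4)) = Mul(Rational(-1, 2), -16) = 8)
Function('v')(Z, G) = Add(Rational(5, 8), Mul(Rational(1, 8), G), Mul(Rational(1, 8), Z), Mul(G, Pow(Z, -1))) (Function('v')(Z, G) = Add(Mul(Add(Add(Z, G), 5), Pow(8, -1)), Mul(G, Pow(Z, -1))) = Add(Mul(Add(Add(G, Z), 5), Rational(1, 8)), Mul(G, Pow(Z, -1))) = Add(Mul(Add(5, G, Z), Rational(1, 8)), Mul(G, Pow(Z, -1))) = Add(Add(Rational(5, 8), Mul(Rational(1, 8), G), Mul(Rational(1, 8), Z)), Mul(G, Pow(Z, -1))) = Add(Rational(5, 8), Mul(Rational(1, 8), G), Mul(Rational(1, 8), Z), Mul(G, Pow(Z, -1))))
Function('b')(R) = Mul(Pow(2, Rational(1, 2)), Pow(R, Rational(1, 2))) (Function('b')(R) = Pow(Mul(2, R), Rational(1, 2)) = Mul(Pow(2, Rational(1, 2)), Pow(R, Rational(1, 2))))
Add(Add(934, Function('b')(Function('v')(4, 1))), Add(1141, Mul(-1, -909))) = Add(Add(934, Mul(Pow(2, Rational(1, 2)), Pow(Mul(Pow(4, -1), Add(1, Mul(Rational(1, 8), 4, Add(5, 1, 4)))), Rational(1, 2)))), Add(1141, Mul(-1, -909))) = Add(Add(934, Mul(Pow(2, Rational(1, 2)), Pow(Mul(Rational(1, 4), Add(1, Mul(Rational(1, 8), 4, 10))), Rational(1, 2)))), Add(1141, 909)) = Add(Add(934, Mul(Pow(2, Rational(1, 2)), Pow(Mul(Rational(1, 4), Add(1, 5)), Rational(1, 2)))), 2050) = Add(Add(934, Mul(Pow(2, Rational(1, 2)), Pow(Mul(Rational(1, 4), 6), Rational(1, 2)))), 2050) = Add(Add(934, Mul(Pow(2, Rational(1, 2)), Pow(Rational(3, 2), Rational(1, 2)))), 2050) = Add(Add(934, Mul(Pow(2, Rational(1, 2)), Mul(Rational(1, 2), Pow(6, Rational(1, 2))))), 2050) = Add(Add(934, Pow(3, Rational(1, 2))), 2050) = Add(2984, Pow(3, Rational(1, 2)))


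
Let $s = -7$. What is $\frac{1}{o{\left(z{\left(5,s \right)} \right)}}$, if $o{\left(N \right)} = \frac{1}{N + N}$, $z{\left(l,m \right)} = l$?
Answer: $10$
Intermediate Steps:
$o{\left(N \right)} = \frac{1}{2 N}$
$\frac{1}{o{\left(z{\left(5,s \right)} \right)}} = \frac{1}{\frac{1}{2} \cdot \frac{1}{5}} = \frac{1}{\frac{1}{10}} = 10$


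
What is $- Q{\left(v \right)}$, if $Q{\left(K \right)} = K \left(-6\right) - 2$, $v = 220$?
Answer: $1322$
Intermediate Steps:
$Q{\left(K \right)} = -2 - 6 K$ ($Q{\left(K \right)} = - 6 K - 2 = -2 - 6 K$)
$- Q{\left(v \right)} = - (-2 - 1320) = \left(-1\right) \left(-1322\right) = 1322$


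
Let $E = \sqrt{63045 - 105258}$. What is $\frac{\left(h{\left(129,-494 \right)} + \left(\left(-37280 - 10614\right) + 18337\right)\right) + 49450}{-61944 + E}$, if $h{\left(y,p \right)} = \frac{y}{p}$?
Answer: $- \frac{101454082212}{315921344401} - \frac{3275671 i \sqrt{42213}}{631842688802} \approx -0.32114 - 0.0010652 i$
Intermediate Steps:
$E = i \sqrt{42213}$ ($E = \sqrt{-42213} = i \sqrt{42213} \approx 205.46 i$)
$\frac{\left(h{\left(129,-494 \right)} + \left(\left(-37280 - 10614\right) + 18337\right)\right) + 49450}{-61944 + E} = \frac{\left(\frac{129}{-494} + \left(\left(-37280 - 10614\right) + 18337\right)\right) + 49450}{-61944 + i \sqrt{42213}} = \frac{\left(129 \left(- \frac{1}{494}\right) + \left(-47894 + 18337\right)\right) + 49450}{-61944 + i \sqrt{42213}} = \frac{\left(- \frac{129}{494} - 29557\right) + 49450}{-61944 + i \sqrt{42213}} = \frac{- \frac{14601287}{494} + 49450}{-61944 + i \sqrt{42213}} = \frac{9827013}{494 \left(-61944 + i \sqrt{42213}\right)}$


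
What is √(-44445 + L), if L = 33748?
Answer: I*√10697 ≈ 103.43*I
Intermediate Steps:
√(-44445 + L) = √(-44445 + 33748) = √(-10697) = I*√10697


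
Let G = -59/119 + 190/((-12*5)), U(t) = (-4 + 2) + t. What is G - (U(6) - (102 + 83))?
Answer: 126619/714 ≈ 177.34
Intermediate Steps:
U(t) = -2 + t
G = -2615/714 (G = -59*1/119 + 190/(-60) = -59/119 + 190*(-1/60) = -59/119 - 19/6 = -2615/714 ≈ -3.6625)
G - (U(6) - (102 + 83)) = -2615/714 - ((-2 + 6) - (102 + 83)) = -2615/714 - (4 - 1*185) = -2615/714 - (4 - 185) = -2615/714 - 1*(-181) = -2615/714 + 181 = 126619/714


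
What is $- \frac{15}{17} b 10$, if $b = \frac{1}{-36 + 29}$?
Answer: $\frac{150}{119} \approx 1.2605$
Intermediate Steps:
$b = - \frac{1}{7}$ ($b = \frac{1}{-7} = - \frac{1}{7} \approx -0.14286$)
$- \frac{15}{17} b 10 = - \frac{15}{17} \left(- \frac{1}{7}\right) 10 = \left(-15\right) \frac{1}{17} \left(- \frac{1}{7}\right) 10 = \left(- \frac{15}{17}\right) \left(- \frac{1}{7}\right) 10 = \frac{15}{119} \cdot 10 = \frac{150}{119}$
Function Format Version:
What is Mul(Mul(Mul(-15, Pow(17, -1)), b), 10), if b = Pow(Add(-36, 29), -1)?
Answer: Rational(150, 119) ≈ 1.2605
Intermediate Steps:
b = Rational(-1, 7) (b = Pow(-7, -1) = Rational(-1, 7) ≈ -0.14286)
Mul(Mul(Mul(-15, Pow(17, -1)), b), 10) = Mul(Mul(Mul(-15, Pow(17, -1)), Rational(-1, 7)), 10) = Mul(Mul(Mul(-15, Rational(1, 17)), Rational(-1, 7)), 10) = Mul(Mul(Rational(-15, 17), Rational(-1, 7)), 10) = Mul(Rational(15, 119), 10) = Rational(150, 119)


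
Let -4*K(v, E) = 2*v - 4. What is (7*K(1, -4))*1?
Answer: 7/2 ≈ 3.5000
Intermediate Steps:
K(v, E) = 1 - v/2 (K(v, E) = -(2*v - 4)/4 = -(-4 + 2*v)/4 = 1 - v/2)
(7*K(1, -4))*1 = (7*(1 - ½*1))*1 = (7*(1 - ½))*1 = (7*(½))*1 = (7/2)*1 = 7/2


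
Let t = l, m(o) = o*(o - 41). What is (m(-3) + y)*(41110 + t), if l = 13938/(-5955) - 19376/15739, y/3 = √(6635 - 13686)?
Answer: 169520147398272/31241915 + 3852730622688*I*√7051/31241915 ≈ 5.426e+6 + 1.0355e+7*I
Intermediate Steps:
m(o) = o*(-41 + o)
y = 3*I*√7051 (y = 3*√(6635 - 13686) = 3*√(-7051) = 3*(I*√7051) = 3*I*√7051 ≈ 251.91*I)
l = -111584754/31241915 (l = 13938*(-1/5955) - 19376*1/15739 = -4646/1985 - 19376/15739 = -111584754/31241915 ≈ -3.5716)
t = -111584754/31241915 ≈ -3.5716
(m(-3) + y)*(41110 + t) = (-3*(-41 - 3) + 3*I*√7051)*(41110 - 111584754/31241915) = (-3*(-44) + 3*I*√7051)*(1284243540896/31241915) = (132 + 3*I*√7051)*(1284243540896/31241915) = 169520147398272/31241915 + 3852730622688*I*√7051/31241915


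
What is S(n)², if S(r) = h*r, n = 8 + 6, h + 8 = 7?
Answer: 196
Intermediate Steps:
h = -1 (h = -8 + 7 = -1)
n = 14
S(r) = -r
S(n)² = (-1*14)² = (-14)² = 196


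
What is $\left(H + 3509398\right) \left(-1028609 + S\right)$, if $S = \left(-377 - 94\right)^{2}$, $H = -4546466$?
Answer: $836673276224$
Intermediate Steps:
$S = 221841$ ($S = \left(-471\right)^{2} = 221841$)
$\left(H + 3509398\right) \left(-1028609 + S\right) = \left(-4546466 + 3509398\right) \left(-1028609 + 221841\right) = \left(-1037068\right) \left(-806768\right) = 836673276224$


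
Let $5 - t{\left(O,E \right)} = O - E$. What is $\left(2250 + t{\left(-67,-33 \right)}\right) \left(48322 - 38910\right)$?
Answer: $21544068$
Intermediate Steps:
$t{\left(O,E \right)} = 5 + E - O$ ($t{\left(O,E \right)} = 5 - \left(O - E\right) = 5 + \left(E - O\right) = 5 + E - O$)
$\left(2250 + t{\left(-67,-33 \right)}\right) \left(48322 - 38910\right) = \left(2250 - -39\right) \left(48322 - 38910\right) = \left(2250 + \left(5 - 33 + 67\right)\right) 9412 = \left(2250 + 39\right) 9412 = 2289 \cdot 9412 = 21544068$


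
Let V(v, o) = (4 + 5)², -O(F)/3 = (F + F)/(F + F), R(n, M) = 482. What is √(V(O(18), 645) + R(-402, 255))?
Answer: √563 ≈ 23.728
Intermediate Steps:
O(F) = -3 (O(F) = -3*(F + F)/(F + F) = -3*2*F/(2*F) = -3*2*F*1/(2*F) = -3*1 = -3)
V(v, o) = 81 (V(v, o) = 9² = 81)
√(V(O(18), 645) + R(-402, 255)) = √(81 + 482) = √563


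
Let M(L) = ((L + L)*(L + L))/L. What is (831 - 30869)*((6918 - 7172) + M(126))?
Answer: -7509500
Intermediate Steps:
M(L) = 4*L (M(L) = ((2*L)*(2*L))/L = (4*L²)/L = 4*L)
(831 - 30869)*((6918 - 7172) + M(126)) = (831 - 30869)*((6918 - 7172) + 4*126) = -30038*(-254 + 504) = -30038*250 = -7509500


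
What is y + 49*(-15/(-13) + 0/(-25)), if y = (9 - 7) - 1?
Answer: 748/13 ≈ 57.538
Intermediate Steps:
y = 1 (y = 2 - 1 = 1)
y + 49*(-15/(-13) + 0/(-25)) = 1 + 49*(-15/(-13) + 0/(-25)) = 1 + 49*(-15*(-1/13) + 0*(-1/25)) = 1 + 49*(15/13 + 0) = 1 + 49*(15/13) = 1 + 735/13 = 748/13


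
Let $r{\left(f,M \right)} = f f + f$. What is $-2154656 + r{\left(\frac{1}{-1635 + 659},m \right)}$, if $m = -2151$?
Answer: $- \frac{2052473594831}{952576} \approx -2.1547 \cdot 10^{6}$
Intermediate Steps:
$r{\left(f,M \right)} = f + f^{2}$ ($r{\left(f,M \right)} = f^{2} + f = f + f^{2}$)
$-2154656 + r{\left(\frac{1}{-1635 + 659},m \right)} = -2154656 + \frac{1 + \frac{1}{-1635 + 659}}{-1635 + 659} = -2154656 + \frac{1 + \frac{1}{-976}}{-976} = -2154656 - \frac{1 - \frac{1}{976}}{976} = -2154656 - \frac{975}{952576} = - \frac{2052473594831}{952576}$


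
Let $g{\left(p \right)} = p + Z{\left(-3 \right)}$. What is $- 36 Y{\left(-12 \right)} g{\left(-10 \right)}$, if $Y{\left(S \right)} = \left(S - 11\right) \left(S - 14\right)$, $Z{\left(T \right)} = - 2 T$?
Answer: $86112$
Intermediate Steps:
$g{\left(p \right)} = 6 + p$ ($g{\left(p \right)} = p - -6 = p + 6 = 6 + p$)
$Y{\left(S \right)} = \left(-14 + S\right) \left(-11 + S\right)$ ($Y{\left(S \right)} = \left(-11 + S\right) \left(-14 + S\right) = \left(-14 + S\right) \left(-11 + S\right)$)
$- 36 Y{\left(-12 \right)} g{\left(-10 \right)} = - 36 \left(154 + \left(-12\right)^{2} - -300\right) \left(6 - 10\right) = - 36 \left(154 + 144 + 300\right) \left(-4\right) = \left(-36\right) 598 \left(-4\right) = \left(-21528\right) \left(-4\right) = 86112$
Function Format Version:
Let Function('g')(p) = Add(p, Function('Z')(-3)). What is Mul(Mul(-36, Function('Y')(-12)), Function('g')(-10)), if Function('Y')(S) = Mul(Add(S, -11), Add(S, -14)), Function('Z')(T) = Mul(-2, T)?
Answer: 86112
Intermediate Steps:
Function('g')(p) = Add(6, p) (Function('g')(p) = Add(p, Mul(-2, -3)) = Add(p, 6) = Add(6, p))
Function('Y')(S) = Mul(Add(-14, S), Add(-11, S)) (Function('Y')(S) = Mul(Add(-11, S), Add(-14, S)) = Mul(Add(-14, S), Add(-11, S)))
Mul(Mul(-36, Function('Y')(-12)), Function('g')(-10)) = Mul(Mul(-36, Add(154, Pow(-12, 2), Mul(-25, -12))), Add(6, -10)) = Mul(Mul(-36, Add(154, 144, 300)), -4) = Mul(Mul(-36, 598), -4) = Mul(-21528, -4) = 86112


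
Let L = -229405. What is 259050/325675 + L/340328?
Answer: 538019801/4433452856 ≈ 0.12135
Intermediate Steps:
259050/325675 + L/340328 = 259050/325675 - 229405/340328 = 259050*(1/325675) - 229405*1/340328 = 10362/13027 - 229405/340328 = 538019801/4433452856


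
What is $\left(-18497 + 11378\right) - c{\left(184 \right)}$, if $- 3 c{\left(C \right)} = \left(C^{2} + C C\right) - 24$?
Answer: $\frac{46331}{3} \approx 15444.0$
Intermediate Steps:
$c{\left(C \right)} = 8 - \frac{2 C^{2}}{3}$ ($c{\left(C \right)} = - \frac{\left(C^{2} + C C\right) - 24}{3} = - \frac{\left(C^{2} + C^{2}\right) - 24}{3} = - \frac{2 C^{2} - 24}{3} = - \frac{-24 + 2 C^{2}}{3} = 8 - \frac{2 C^{2}}{3}$)
$\left(-18497 + 11378\right) - c{\left(184 \right)} = \left(-18497 + 11378\right) - \left(8 - \frac{2 \cdot 184^{2}}{3}\right) = -7119 - \left(8 - \frac{67712}{3}\right) = -7119 - - \frac{67688}{3} = -7119 + \frac{67688}{3} = \frac{46331}{3}$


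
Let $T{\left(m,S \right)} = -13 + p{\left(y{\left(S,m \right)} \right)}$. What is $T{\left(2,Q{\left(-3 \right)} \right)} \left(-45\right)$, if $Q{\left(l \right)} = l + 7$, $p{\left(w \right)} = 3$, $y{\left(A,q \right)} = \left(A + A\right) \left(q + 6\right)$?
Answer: $450$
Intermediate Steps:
$y{\left(A,q \right)} = 2 A \left(6 + q\right)$
$Q{\left(l \right)} = 7 + l$
$T{\left(m,S \right)} = -10$ ($T{\left(m,S \right)} = -13 + 3 = -10$)
$T{\left(2,Q{\left(-3 \right)} \right)} \left(-45\right) = \left(-10\right) \left(-45\right) = 450$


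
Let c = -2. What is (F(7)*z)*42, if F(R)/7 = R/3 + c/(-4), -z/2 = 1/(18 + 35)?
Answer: -1666/53 ≈ -31.434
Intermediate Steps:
z = -2/53 (z = -2/(18 + 35) = -2/53 ≈ -0.037736)
F(R) = 7/2 + 7*R/3 (F(R) = 7*(R/3 - 2/(-4)) = 7*(R*(1/3) - 2*(-1/4)) = 7*(R/3 + 1/2) = 7*(1/2 + R/3) = 7/2 + 7*R/3)
(F(7)*z)*42 = ((7/2 + (7/3)*7)*(-2/53))*42 = ((7/2 + 49/3)*(-2/53))*42 = ((119/6)*(-2/53))*42 = -119/159*42 = -1666/53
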